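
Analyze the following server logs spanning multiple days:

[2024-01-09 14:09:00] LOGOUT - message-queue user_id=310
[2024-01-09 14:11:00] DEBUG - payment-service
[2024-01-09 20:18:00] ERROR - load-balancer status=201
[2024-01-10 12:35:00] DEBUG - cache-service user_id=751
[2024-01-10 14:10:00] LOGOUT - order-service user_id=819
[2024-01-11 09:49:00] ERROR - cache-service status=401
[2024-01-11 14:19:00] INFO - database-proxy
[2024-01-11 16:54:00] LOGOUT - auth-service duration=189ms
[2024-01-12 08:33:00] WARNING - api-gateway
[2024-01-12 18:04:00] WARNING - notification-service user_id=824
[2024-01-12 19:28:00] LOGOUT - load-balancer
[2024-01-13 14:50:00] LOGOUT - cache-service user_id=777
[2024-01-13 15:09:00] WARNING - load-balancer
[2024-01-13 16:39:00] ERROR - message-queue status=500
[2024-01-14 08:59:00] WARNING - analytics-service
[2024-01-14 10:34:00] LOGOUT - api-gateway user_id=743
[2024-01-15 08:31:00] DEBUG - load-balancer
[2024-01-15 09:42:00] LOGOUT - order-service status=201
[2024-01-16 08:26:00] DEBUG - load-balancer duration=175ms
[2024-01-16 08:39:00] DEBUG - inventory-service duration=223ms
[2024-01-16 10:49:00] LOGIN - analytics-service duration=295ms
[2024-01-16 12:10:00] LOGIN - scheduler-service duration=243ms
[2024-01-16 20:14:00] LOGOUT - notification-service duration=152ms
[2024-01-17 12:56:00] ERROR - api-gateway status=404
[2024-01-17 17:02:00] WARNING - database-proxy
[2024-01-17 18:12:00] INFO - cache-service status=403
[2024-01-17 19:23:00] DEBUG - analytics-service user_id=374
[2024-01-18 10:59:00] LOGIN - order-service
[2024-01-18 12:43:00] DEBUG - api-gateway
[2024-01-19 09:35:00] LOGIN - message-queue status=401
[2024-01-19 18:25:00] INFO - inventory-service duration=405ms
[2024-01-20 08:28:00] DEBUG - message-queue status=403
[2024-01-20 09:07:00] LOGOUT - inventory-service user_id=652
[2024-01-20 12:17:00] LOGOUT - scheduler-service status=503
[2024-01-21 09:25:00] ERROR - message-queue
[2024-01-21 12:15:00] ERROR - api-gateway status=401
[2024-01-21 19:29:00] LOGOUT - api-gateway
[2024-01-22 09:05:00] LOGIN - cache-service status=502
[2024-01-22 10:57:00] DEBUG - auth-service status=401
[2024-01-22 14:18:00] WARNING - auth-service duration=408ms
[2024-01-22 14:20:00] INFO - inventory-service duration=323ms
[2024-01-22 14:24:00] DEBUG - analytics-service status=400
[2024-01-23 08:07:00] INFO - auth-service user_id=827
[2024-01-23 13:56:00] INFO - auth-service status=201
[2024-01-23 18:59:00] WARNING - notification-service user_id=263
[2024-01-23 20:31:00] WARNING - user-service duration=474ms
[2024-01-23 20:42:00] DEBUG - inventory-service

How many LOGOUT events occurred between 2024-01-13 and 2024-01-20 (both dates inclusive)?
6

To filter by date range:

1. Date range: 2024-01-13 through 2024-01-20, both dates inclusive
2. Filter for LOGOUT events whose date falls in this range
3. Count matching events: 6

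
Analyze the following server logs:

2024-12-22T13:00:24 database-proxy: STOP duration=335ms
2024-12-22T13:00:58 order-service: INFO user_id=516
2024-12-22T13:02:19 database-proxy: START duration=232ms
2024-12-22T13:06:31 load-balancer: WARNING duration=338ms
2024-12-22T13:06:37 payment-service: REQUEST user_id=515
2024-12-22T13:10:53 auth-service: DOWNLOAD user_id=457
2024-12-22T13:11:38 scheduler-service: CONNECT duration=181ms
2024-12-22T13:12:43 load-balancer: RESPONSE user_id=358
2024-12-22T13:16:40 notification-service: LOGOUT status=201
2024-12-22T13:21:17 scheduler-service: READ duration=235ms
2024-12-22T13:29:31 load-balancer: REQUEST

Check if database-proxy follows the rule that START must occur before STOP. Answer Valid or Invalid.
Invalid

To validate ordering:

1. Required order: START → STOP
2. Rule: START must occur before STOP
3. Check actual order of events for database-proxy
4. Result: Invalid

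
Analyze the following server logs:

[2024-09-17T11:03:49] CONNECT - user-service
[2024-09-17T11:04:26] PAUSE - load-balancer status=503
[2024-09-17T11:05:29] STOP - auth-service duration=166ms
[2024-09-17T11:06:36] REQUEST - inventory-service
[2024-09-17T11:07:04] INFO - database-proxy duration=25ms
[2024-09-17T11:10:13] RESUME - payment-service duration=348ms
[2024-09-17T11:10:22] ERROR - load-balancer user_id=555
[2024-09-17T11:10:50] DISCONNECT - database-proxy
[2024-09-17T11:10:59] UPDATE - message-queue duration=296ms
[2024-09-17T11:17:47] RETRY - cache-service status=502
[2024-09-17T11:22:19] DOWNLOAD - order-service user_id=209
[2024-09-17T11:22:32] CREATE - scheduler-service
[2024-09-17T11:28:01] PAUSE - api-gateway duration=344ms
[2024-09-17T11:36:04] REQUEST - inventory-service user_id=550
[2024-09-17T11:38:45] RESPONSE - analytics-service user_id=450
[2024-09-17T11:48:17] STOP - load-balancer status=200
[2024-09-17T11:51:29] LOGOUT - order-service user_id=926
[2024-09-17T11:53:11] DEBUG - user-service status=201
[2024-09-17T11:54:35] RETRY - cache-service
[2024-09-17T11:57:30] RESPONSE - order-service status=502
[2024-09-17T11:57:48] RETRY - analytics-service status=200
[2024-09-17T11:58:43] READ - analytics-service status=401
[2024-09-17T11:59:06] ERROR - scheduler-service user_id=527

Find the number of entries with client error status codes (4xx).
1

To find matching entries:

1. Pattern to match: client error status codes (4xx)
2. Scan each log entry for the pattern
3. Count matches: 1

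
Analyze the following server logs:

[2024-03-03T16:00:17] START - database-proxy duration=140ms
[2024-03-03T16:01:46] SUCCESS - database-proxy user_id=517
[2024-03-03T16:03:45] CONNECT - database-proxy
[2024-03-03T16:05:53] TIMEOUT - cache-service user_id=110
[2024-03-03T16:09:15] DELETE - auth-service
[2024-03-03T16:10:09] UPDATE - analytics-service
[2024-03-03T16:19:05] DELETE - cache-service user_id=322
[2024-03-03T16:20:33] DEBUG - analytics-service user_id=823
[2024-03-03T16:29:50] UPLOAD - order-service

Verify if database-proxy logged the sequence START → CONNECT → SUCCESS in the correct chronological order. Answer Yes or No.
No

To verify sequence order:

1. Find all events in sequence START → CONNECT → SUCCESS for database-proxy
2. Extract their timestamps
3. Check if timestamps are in ascending order
4. Result: No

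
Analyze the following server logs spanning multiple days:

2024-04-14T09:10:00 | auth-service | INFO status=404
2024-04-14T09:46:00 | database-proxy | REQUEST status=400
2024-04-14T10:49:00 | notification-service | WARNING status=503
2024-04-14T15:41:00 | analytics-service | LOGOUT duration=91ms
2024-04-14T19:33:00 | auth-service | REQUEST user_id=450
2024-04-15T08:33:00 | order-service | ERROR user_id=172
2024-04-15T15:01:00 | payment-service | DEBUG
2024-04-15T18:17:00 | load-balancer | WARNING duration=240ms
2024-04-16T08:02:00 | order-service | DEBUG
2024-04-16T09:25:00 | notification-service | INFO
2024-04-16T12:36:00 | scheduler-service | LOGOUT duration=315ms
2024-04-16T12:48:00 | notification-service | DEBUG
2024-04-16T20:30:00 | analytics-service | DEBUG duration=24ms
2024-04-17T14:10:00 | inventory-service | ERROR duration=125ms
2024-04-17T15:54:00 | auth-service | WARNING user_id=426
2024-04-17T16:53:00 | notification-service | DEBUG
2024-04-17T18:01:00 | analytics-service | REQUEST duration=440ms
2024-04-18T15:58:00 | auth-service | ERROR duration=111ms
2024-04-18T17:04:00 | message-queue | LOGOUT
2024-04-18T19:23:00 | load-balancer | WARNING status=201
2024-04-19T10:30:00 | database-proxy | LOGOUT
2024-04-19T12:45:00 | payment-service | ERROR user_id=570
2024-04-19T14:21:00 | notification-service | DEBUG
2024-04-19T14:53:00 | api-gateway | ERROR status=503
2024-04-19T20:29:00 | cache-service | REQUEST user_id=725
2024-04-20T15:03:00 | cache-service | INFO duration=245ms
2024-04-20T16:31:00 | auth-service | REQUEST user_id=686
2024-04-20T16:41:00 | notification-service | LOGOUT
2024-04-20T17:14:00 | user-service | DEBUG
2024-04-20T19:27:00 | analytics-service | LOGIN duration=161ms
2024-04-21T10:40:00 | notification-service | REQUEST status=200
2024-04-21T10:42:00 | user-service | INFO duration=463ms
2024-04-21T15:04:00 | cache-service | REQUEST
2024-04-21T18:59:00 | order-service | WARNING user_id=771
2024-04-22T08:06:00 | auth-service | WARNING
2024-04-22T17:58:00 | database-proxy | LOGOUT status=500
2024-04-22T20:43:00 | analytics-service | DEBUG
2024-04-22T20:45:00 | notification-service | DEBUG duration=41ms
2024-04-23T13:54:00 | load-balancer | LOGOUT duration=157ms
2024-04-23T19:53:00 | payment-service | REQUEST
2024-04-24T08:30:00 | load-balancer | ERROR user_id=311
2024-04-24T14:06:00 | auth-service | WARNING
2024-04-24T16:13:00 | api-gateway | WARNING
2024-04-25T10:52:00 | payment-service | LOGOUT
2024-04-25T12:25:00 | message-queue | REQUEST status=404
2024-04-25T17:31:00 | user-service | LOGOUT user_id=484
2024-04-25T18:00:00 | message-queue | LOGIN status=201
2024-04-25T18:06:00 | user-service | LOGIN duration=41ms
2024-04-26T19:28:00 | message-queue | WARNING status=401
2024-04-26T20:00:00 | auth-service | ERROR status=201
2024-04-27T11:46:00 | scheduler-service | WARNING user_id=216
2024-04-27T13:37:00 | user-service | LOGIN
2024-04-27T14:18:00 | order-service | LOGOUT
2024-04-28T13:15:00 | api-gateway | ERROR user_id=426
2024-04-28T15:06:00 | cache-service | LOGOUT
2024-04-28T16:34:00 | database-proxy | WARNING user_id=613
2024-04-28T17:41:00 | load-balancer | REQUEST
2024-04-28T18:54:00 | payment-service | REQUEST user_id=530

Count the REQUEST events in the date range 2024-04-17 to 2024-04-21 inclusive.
5

To filter by date range:

1. Date range: 2024-04-17 through 2024-04-21, both dates inclusive
2. Filter for REQUEST events whose date falls in this range
3. Count matching events: 5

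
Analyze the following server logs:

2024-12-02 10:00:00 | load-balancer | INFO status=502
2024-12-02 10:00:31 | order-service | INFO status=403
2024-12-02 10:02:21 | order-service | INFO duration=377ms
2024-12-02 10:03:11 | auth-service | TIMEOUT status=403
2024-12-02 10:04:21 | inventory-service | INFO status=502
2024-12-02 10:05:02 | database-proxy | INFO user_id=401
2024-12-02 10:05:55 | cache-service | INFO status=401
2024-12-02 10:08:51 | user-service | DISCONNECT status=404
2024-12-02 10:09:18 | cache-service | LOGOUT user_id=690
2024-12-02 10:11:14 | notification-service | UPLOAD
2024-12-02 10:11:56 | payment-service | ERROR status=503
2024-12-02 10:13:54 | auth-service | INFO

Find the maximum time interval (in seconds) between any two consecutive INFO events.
479

To find the longest gap:

1. Extract all INFO events in chronological order
2. Calculate time differences between consecutive events
3. Find the maximum difference
4. Longest gap: 479 seconds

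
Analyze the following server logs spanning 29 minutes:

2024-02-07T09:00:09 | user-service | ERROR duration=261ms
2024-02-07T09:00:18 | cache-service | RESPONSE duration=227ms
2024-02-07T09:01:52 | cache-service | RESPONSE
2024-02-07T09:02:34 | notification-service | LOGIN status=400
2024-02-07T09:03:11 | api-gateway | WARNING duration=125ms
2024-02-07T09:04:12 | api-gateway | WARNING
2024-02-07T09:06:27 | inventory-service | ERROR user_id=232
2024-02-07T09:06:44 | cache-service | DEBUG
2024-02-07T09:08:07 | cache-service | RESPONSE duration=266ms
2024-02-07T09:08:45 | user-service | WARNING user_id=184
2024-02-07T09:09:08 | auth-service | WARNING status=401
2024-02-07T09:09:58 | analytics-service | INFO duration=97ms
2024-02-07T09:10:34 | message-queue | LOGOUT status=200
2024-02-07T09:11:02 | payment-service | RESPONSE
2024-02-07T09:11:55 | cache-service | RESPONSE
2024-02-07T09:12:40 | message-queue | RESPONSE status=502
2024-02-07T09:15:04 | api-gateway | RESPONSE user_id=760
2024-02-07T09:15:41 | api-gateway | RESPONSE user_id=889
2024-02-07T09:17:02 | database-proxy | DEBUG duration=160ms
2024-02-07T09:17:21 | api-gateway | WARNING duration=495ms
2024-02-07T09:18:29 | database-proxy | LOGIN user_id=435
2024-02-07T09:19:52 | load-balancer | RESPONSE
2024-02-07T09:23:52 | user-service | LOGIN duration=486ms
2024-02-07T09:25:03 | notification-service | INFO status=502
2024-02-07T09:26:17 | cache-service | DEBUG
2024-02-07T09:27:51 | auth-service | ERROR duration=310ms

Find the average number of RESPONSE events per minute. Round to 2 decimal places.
0.31

To calculate the rate:

1. Count total RESPONSE events: 9
2. Total time period: 29 minutes
3. Rate = 9 / 29 = 0.31 events per minute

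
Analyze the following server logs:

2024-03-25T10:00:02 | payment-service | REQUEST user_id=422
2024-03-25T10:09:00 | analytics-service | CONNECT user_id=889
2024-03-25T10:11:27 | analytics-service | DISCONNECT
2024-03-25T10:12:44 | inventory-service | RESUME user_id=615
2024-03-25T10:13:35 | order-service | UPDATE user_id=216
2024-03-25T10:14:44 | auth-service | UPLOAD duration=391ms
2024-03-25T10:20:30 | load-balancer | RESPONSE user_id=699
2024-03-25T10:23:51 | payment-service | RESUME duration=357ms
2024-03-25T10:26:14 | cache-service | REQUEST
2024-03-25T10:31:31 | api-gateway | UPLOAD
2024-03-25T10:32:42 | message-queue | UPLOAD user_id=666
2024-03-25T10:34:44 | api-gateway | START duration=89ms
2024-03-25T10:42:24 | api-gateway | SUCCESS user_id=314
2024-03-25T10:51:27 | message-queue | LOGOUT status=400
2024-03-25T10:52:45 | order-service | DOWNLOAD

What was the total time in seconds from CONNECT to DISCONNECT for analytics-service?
147

To calculate state duration:

1. Find CONNECT event for analytics-service: 2024-03-25T10:09:00
2. Find DISCONNECT event for analytics-service: 2024-03-25T10:11:27
3. Calculate duration: 2024-03-25T10:11:27 - 2024-03-25T10:09:00 = 147 seconds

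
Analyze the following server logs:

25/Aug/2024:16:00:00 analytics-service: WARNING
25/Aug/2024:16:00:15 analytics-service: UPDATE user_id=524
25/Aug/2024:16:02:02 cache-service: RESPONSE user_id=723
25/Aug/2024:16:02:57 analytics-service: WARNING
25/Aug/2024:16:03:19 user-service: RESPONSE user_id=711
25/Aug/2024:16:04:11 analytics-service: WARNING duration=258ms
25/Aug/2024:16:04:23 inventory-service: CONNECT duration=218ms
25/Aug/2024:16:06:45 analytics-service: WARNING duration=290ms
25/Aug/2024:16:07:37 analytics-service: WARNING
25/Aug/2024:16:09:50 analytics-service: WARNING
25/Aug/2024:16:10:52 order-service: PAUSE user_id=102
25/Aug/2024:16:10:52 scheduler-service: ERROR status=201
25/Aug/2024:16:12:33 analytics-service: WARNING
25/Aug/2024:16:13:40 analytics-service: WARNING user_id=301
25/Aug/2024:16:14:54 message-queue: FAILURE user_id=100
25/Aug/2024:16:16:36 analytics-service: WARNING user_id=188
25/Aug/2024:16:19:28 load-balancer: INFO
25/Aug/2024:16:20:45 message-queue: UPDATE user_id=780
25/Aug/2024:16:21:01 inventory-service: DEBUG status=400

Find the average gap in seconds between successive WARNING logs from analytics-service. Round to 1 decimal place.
124.5

To calculate average interval:

1. Find all WARNING events for analytics-service in order
2. Calculate time gaps between consecutive events
3. Compute mean of gaps: 996 / 8 = 124.5 seconds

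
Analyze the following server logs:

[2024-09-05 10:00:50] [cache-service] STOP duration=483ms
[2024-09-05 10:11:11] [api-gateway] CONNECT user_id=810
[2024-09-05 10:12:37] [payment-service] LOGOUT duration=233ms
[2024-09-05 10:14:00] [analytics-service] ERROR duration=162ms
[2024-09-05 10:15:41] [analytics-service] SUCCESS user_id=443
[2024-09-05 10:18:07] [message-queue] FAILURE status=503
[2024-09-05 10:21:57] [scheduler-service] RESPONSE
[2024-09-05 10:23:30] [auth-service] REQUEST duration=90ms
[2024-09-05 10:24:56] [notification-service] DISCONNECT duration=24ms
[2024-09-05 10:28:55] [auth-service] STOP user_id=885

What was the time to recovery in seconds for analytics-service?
101

To calculate recovery time:

1. Find ERROR event for analytics-service: 2024-09-05 10:14:00
2. Find next SUCCESS event for analytics-service: 2024-09-05 10:15:41
3. Recovery time: 2024-09-05 10:15:41 - 2024-09-05 10:14:00 = 101 seconds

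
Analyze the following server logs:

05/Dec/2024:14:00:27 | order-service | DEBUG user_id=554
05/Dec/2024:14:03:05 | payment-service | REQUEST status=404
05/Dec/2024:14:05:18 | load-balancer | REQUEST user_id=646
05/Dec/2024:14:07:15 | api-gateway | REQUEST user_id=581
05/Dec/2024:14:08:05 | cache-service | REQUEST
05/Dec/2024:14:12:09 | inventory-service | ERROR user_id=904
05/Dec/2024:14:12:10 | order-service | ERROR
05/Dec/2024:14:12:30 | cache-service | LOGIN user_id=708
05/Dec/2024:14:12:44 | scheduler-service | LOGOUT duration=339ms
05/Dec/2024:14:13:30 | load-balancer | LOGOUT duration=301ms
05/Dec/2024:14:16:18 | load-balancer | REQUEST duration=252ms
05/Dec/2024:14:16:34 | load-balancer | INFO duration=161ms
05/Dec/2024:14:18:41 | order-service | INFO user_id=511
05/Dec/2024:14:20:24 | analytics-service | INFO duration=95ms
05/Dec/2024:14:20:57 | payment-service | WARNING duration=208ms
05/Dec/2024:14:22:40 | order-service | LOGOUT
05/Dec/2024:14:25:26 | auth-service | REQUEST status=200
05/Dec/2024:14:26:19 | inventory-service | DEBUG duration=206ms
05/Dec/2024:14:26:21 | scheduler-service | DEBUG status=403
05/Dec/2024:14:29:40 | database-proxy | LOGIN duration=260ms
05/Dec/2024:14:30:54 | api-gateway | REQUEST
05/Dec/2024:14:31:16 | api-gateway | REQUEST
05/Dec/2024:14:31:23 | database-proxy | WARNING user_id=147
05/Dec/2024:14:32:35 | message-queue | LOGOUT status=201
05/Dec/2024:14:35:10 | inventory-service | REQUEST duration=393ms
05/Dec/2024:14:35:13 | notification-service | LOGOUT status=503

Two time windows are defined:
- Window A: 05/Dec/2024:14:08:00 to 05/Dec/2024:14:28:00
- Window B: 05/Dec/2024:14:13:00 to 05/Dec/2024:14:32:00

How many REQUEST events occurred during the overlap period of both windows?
2

To find overlap events:

1. Window A: 05/Dec/2024:14:08:00 to 05/Dec/2024:14:28:00
2. Window B: 05/Dec/2024:14:13:00 to 05/Dec/2024:14:32:00
3. Overlap period: 05/Dec/2024:14:13:00 to 05/Dec/2024:14:28:00
4. Count REQUEST events in overlap: 2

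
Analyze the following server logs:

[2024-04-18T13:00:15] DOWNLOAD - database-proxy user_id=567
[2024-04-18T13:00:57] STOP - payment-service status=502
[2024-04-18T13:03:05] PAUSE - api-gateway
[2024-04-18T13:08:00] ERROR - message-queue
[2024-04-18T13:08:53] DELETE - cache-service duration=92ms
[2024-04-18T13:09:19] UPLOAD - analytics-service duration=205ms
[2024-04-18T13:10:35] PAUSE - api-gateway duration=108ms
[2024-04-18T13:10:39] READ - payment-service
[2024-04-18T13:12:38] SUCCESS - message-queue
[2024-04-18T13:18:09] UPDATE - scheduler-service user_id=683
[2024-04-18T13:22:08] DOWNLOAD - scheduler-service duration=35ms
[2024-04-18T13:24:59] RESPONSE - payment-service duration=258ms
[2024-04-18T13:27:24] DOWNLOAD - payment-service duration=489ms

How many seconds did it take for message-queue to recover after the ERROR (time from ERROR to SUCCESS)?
278

To calculate recovery time:

1. Find ERROR event for message-queue: 2024-04-18T13:08:00
2. Find next SUCCESS event for message-queue: 2024-04-18T13:12:38
3. Recovery time: 2024-04-18T13:12:38 - 2024-04-18T13:08:00 = 278 seconds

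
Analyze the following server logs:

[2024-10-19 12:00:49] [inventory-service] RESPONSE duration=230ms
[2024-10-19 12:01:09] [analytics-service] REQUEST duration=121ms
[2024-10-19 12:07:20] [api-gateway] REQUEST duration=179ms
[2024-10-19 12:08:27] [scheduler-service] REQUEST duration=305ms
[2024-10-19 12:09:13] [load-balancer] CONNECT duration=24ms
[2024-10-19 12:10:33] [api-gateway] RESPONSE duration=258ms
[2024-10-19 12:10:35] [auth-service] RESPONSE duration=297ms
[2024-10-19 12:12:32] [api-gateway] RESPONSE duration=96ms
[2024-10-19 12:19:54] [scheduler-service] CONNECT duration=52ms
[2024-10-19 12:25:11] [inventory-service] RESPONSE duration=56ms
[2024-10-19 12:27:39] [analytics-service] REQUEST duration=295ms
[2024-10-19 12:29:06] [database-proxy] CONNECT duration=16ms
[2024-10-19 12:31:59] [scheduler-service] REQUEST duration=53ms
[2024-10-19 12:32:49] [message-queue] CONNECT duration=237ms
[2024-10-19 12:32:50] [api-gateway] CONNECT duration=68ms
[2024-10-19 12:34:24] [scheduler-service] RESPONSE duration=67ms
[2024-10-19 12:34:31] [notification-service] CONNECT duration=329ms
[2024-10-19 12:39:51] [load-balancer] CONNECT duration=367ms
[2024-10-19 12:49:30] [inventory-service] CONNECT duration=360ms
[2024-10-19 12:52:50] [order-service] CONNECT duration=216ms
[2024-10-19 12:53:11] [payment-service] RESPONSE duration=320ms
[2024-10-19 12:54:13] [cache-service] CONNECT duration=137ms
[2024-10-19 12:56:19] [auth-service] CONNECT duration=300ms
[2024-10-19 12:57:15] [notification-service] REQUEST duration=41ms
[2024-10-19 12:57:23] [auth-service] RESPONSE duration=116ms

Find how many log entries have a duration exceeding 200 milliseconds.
12

To count timeouts:

1. Threshold: 200ms
2. Extract duration from each log entry
3. Count entries where duration > 200
4. Timeout count: 12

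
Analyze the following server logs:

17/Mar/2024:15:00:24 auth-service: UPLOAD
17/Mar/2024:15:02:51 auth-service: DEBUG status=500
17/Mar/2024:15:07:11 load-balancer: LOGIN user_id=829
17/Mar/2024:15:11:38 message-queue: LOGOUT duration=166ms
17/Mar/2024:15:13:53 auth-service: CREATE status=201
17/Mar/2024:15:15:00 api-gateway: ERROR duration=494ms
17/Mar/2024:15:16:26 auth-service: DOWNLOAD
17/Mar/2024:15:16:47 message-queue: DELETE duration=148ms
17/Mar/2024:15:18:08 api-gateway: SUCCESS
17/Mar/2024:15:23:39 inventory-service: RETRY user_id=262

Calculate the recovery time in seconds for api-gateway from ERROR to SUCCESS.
188

To calculate recovery time:

1. Find ERROR event for api-gateway: 17/Mar/2024:15:15:00
2. Find next SUCCESS event for api-gateway: 17/Mar/2024:15:18:08
3. Recovery time: 17/Mar/2024:15:18:08 - 17/Mar/2024:15:15:00 = 188 seconds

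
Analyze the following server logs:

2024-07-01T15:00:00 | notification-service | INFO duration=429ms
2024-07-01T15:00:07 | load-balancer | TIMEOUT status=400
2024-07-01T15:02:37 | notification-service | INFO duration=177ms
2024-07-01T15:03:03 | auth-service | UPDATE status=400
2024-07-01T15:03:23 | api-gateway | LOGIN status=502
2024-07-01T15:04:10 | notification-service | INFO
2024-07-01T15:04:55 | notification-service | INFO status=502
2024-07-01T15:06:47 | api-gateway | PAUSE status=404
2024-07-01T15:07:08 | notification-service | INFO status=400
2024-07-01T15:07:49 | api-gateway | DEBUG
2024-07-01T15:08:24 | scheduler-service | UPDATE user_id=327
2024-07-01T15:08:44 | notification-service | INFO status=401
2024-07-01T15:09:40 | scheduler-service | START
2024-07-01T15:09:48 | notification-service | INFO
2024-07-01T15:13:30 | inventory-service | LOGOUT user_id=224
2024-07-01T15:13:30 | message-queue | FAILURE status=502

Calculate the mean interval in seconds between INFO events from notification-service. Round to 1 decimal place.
98.0

To calculate average interval:

1. Find all INFO events for notification-service in order
2. Calculate time gaps between consecutive events
3. Compute mean of gaps: 588 / 6 = 98.0 seconds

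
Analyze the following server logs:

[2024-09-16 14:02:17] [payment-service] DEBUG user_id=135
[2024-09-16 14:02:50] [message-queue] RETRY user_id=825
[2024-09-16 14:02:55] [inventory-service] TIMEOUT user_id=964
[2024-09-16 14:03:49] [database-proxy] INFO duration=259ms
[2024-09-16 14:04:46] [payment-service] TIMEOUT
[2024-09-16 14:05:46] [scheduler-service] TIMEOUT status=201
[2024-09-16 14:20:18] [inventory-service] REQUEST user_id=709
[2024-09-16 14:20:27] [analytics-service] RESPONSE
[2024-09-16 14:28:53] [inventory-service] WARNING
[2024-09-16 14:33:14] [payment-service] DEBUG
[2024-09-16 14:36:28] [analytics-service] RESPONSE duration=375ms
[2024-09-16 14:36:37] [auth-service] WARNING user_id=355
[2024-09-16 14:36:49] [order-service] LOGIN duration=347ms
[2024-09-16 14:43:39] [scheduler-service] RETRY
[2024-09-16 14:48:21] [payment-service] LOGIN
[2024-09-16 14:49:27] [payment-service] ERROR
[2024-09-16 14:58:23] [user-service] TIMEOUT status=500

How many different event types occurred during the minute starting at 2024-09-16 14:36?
3

To count unique event types:

1. Filter events in the minute starting at 2024-09-16 14:36
2. Extract event types from matching entries
3. Count unique types: 3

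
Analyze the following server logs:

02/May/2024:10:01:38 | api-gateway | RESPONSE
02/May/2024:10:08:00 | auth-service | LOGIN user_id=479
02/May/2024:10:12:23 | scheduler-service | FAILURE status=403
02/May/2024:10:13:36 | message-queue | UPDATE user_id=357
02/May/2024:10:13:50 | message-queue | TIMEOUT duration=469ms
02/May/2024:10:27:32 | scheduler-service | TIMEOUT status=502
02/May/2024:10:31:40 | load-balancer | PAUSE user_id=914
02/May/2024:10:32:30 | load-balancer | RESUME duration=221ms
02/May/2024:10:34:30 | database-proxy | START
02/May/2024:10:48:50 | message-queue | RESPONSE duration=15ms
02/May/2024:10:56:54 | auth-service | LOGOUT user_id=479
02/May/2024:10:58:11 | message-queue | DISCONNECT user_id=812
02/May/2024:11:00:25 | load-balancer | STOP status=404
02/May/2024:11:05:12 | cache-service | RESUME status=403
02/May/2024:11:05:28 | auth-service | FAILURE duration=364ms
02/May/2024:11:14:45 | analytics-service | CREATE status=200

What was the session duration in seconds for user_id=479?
2934

To calculate session duration:

1. Find LOGIN event for user_id=479: 02/May/2024:10:08:00
2. Find LOGOUT event for user_id=479: 02/May/2024:10:56:54
3. Session duration: 02/May/2024:10:56:54 - 02/May/2024:10:08:00 = 2934 seconds (48 minutes)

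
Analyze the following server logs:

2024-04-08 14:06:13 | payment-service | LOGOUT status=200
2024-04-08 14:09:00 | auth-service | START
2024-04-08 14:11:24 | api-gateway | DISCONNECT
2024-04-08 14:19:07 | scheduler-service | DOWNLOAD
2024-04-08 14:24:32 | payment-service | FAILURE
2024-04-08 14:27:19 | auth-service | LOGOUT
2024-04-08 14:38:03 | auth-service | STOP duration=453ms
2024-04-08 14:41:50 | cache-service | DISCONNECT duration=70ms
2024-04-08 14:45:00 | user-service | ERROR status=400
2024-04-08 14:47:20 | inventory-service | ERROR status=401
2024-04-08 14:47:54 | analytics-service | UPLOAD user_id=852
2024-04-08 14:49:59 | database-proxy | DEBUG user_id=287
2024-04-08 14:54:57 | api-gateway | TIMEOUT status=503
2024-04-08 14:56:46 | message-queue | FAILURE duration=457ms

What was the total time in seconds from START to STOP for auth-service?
1743

To calculate state duration:

1. Find START event for auth-service: 2024-04-08 14:09:00
2. Find STOP event for auth-service: 2024-04-08 14:38:03
3. Calculate duration: 2024-04-08 14:38:03 - 2024-04-08 14:09:00 = 1743 seconds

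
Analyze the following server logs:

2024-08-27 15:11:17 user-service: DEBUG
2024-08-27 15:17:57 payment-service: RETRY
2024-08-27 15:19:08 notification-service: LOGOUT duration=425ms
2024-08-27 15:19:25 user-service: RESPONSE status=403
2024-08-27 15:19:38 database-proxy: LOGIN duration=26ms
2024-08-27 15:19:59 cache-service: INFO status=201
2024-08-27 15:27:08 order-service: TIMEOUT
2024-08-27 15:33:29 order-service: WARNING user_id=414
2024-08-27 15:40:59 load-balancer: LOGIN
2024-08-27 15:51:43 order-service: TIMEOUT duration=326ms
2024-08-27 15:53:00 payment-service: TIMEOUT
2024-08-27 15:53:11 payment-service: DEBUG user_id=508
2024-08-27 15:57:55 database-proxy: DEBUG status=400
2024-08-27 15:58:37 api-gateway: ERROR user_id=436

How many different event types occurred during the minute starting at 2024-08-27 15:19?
4

To count unique event types:

1. Filter events in the minute starting at 2024-08-27 15:19
2. Extract event types from matching entries
3. Count unique types: 4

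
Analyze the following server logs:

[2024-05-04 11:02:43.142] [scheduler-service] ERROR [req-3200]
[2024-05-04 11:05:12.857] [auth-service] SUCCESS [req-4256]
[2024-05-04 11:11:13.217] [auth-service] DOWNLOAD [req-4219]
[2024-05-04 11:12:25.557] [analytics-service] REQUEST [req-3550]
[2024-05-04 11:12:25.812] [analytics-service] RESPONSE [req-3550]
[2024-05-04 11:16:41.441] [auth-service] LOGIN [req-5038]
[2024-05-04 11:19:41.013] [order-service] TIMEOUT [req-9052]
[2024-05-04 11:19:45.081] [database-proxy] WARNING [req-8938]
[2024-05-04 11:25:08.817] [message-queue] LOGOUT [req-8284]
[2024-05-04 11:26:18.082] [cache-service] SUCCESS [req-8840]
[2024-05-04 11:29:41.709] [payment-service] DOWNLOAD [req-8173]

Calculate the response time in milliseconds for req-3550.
255

To calculate latency:

1. Find REQUEST with id req-3550: 2024-05-04 11:12:25.557
2. Find RESPONSE with id req-3550: 2024-05-04 11:12:25.812
3. Latency: 2024-05-04 11:12:25.812 - 2024-05-04 11:12:25.557 = 255ms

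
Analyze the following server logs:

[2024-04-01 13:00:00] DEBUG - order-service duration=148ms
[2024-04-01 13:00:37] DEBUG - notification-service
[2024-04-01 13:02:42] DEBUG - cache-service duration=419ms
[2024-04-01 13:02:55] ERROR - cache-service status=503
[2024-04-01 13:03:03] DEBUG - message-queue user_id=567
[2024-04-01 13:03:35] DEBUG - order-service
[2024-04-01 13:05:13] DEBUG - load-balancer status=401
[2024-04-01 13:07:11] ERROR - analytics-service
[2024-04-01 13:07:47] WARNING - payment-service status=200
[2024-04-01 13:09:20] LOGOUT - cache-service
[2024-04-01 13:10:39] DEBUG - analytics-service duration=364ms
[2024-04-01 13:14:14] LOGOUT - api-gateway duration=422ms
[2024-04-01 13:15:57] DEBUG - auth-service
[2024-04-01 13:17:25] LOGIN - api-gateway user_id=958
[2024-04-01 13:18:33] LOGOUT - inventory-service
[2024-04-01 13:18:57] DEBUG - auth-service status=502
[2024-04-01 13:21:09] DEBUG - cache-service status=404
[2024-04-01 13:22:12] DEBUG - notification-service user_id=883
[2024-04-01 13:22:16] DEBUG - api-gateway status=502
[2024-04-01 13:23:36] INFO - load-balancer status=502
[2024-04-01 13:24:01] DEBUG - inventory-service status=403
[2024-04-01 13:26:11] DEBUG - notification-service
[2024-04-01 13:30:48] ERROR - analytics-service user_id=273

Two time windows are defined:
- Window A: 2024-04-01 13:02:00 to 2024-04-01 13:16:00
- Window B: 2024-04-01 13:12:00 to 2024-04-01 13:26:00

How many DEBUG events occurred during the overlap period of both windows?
1

To find overlap events:

1. Window A: 2024-04-01 13:02:00 to 2024-04-01 13:16:00
2. Window B: 2024-04-01 13:12:00 to 2024-04-01 13:26:00
3. Overlap period: 2024-04-01 13:12:00 to 2024-04-01 13:16:00
4. Count DEBUG events in overlap: 1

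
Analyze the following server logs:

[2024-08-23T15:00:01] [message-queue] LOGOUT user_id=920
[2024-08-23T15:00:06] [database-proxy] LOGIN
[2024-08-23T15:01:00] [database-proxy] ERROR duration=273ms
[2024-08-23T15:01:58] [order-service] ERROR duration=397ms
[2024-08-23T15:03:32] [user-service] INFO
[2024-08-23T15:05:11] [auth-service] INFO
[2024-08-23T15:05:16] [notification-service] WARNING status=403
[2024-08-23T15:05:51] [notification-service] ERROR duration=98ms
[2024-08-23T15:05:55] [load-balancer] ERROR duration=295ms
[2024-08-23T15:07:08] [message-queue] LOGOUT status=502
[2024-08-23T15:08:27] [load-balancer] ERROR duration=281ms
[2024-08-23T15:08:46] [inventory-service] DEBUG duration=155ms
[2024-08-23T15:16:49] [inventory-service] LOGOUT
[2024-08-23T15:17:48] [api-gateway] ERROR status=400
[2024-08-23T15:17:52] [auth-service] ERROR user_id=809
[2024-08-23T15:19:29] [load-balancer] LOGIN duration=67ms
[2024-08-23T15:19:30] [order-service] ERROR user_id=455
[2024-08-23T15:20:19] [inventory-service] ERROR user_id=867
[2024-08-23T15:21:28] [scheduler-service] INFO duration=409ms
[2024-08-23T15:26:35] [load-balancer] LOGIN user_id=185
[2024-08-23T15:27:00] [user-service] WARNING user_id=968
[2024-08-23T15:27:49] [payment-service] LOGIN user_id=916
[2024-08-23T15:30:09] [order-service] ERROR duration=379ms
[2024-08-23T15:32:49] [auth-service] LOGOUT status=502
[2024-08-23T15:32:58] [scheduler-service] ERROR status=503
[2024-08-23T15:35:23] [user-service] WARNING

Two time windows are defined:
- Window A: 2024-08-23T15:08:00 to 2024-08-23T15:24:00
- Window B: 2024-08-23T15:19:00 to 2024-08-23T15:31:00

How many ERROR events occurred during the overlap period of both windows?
2

To find overlap events:

1. Window A: 2024-08-23T15:08:00 to 2024-08-23T15:24:00
2. Window B: 2024-08-23T15:19:00 to 2024-08-23T15:31:00
3. Overlap period: 2024-08-23T15:19:00 to 2024-08-23T15:24:00
4. Count ERROR events in overlap: 2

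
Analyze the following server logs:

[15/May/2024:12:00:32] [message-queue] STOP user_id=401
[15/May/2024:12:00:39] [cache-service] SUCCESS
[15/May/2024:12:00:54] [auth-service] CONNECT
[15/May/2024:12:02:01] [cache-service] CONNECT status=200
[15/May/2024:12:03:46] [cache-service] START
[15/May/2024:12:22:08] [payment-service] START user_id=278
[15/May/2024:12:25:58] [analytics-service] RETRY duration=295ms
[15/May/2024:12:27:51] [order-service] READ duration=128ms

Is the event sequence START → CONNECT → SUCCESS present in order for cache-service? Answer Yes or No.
No

To verify sequence order:

1. Find all events in sequence START → CONNECT → SUCCESS for cache-service
2. Extract their timestamps
3. Check if timestamps are in ascending order
4. Result: No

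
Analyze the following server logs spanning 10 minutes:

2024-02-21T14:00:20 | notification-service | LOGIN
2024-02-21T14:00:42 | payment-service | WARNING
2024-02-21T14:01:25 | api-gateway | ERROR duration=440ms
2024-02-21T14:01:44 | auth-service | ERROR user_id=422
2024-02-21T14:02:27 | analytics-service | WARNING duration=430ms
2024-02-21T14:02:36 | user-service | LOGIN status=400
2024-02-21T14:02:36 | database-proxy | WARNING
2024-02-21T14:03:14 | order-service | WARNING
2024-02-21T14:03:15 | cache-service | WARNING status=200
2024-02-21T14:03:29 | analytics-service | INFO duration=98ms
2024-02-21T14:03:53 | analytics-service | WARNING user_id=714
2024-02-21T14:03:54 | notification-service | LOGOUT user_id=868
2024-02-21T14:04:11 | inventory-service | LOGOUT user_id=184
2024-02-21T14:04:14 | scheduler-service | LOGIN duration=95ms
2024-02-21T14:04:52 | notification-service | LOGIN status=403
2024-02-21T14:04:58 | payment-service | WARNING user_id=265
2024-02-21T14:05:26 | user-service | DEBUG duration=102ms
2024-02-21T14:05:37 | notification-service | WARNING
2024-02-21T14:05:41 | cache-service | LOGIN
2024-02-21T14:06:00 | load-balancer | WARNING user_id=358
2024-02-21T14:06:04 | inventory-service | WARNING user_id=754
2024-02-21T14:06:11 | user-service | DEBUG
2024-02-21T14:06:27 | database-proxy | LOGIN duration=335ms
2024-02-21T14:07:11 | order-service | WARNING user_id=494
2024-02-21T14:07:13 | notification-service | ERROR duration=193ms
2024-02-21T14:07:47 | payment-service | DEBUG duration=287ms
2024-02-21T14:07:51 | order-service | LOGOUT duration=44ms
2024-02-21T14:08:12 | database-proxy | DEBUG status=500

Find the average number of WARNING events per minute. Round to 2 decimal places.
1.1

To calculate the rate:

1. Count total WARNING events: 11
2. Total time period: 10 minutes
3. Rate = 11 / 10 = 1.1 events per minute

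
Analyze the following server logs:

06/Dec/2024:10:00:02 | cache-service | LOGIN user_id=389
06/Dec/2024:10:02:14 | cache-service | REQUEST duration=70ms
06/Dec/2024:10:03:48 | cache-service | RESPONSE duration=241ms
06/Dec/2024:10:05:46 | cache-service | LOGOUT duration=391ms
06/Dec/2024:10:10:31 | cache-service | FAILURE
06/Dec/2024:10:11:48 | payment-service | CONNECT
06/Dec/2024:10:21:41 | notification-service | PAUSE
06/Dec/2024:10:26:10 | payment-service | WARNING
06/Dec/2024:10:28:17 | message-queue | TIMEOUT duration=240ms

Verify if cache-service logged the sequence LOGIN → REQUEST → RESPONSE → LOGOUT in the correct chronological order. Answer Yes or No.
Yes

To verify sequence order:

1. Find all events in sequence LOGIN → REQUEST → RESPONSE → LOGOUT for cache-service
2. Extract their timestamps
3. Check if timestamps are in ascending order
4. Result: Yes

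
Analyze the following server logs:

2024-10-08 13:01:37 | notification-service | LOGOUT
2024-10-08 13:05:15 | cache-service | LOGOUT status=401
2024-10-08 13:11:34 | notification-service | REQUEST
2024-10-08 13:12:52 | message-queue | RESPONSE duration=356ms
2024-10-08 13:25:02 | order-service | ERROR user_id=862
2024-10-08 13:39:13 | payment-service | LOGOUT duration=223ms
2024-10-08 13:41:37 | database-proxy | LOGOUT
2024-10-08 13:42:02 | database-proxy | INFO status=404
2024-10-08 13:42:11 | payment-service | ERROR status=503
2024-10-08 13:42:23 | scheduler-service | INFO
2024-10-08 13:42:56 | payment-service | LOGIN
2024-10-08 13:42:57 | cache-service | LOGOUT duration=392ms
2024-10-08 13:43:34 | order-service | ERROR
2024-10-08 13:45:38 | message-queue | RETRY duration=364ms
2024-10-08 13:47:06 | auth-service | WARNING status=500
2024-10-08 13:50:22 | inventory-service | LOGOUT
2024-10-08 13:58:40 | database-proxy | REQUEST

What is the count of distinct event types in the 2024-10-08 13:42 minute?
4

To count unique event types:

1. Filter events in the minute starting at 2024-10-08 13:42
2. Extract event types from matching entries
3. Count unique types: 4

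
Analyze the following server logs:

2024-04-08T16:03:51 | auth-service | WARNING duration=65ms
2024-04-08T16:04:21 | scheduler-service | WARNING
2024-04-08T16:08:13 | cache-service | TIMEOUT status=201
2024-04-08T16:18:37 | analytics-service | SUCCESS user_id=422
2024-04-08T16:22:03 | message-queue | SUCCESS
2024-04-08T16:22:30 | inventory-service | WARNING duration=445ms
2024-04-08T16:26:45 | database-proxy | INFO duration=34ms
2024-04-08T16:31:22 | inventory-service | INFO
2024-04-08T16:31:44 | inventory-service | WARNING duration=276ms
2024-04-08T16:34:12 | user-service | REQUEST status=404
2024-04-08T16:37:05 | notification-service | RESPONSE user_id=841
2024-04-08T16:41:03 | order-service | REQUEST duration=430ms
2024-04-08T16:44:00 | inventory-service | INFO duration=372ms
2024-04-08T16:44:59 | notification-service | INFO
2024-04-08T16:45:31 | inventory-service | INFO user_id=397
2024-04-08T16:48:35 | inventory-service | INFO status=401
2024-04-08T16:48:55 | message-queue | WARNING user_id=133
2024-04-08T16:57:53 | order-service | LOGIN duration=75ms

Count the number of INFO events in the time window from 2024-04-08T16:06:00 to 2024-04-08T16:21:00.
0

To count events in the time window:

1. Window boundaries: 2024-04-08T16:06:00 to 2024-04-08T16:21:00
2. Filter for INFO events within this window
3. Count matching events: 0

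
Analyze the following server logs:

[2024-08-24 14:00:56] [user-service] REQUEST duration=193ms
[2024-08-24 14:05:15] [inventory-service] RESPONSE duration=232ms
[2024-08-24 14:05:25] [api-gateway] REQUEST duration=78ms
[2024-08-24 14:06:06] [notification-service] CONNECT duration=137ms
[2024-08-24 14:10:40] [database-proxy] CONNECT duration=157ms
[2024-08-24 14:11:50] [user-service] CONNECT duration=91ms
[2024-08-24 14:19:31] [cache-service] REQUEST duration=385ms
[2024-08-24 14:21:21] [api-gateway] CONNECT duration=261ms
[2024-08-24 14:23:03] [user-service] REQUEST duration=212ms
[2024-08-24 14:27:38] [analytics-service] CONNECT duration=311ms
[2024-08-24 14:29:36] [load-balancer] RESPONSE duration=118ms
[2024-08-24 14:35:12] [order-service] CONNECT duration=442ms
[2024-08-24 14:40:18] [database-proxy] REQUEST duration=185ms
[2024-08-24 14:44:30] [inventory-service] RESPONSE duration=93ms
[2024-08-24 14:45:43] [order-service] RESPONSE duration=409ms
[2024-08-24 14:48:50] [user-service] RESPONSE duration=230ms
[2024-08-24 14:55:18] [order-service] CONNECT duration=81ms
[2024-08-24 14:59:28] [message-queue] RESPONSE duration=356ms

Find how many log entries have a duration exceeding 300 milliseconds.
5

To count timeouts:

1. Threshold: 300ms
2. Extract duration from each log entry
3. Count entries where duration > 300
4. Timeout count: 5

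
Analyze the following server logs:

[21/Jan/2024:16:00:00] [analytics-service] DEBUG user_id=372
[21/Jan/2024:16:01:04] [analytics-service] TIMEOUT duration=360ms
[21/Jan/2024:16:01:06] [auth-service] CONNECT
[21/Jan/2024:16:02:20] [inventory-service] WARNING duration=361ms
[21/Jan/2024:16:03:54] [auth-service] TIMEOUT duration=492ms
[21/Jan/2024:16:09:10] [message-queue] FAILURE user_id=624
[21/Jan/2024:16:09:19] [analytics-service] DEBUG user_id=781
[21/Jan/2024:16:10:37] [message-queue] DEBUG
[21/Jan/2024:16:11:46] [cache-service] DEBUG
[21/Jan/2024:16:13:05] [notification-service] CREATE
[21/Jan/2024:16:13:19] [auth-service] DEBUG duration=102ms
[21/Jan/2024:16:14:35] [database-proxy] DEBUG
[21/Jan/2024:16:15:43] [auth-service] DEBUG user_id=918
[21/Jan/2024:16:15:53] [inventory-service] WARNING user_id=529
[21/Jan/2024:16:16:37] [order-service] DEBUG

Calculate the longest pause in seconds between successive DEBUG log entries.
559

To find the longest gap:

1. Extract all DEBUG events in chronological order
2. Calculate time differences between consecutive events
3. Find the maximum difference
4. Longest gap: 559 seconds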